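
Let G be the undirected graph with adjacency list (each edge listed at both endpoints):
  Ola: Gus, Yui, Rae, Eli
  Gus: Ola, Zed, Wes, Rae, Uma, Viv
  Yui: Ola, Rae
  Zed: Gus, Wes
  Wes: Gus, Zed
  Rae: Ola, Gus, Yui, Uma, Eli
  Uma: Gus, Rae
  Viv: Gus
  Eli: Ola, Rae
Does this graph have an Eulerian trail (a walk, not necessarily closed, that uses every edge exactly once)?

Degrees: Ola:4, Gus:6, Yui:2, Zed:2, Wes:2, Rae:5, Uma:2, Viv:1, Eli:2
Odd-degree vertices: Rae, Viv (2 total).
With 2 odd-degree vertices and all edges in one connected piece, an Eulerian trail exists (from Rae to Viv).

Yes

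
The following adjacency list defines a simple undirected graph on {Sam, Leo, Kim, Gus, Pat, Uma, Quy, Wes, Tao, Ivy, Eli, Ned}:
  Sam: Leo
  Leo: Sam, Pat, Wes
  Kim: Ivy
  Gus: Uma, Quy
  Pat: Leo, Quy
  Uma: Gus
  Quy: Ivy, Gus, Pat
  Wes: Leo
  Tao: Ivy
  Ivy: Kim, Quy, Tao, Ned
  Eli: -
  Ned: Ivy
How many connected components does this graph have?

2

Component: {Eli}
Component: {Sam, Leo, Kim, Gus, Pat, Uma, Quy, Wes, Tao, Ivy, Ned}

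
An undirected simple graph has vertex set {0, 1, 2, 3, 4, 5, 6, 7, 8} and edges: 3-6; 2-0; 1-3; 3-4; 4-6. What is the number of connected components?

5

Component: {5}
Component: {7}
Component: {8}
Component: {0, 2}
Component: {1, 3, 4, 6}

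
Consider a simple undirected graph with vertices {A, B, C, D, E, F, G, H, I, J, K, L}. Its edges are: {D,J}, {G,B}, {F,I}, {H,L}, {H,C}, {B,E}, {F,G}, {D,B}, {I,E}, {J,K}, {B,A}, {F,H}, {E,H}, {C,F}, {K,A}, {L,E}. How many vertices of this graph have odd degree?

Degrees: A:2, B:4, C:2, D:2, E:4, F:4, G:2, H:4, I:2, J:2, K:2, L:2
Odd-degree vertices: none.

0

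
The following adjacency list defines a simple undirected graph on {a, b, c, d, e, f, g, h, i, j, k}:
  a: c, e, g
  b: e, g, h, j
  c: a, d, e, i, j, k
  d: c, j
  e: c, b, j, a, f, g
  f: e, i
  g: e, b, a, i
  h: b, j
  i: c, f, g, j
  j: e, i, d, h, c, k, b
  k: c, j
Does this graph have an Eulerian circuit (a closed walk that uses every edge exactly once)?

No

Degrees: a:3, b:4, c:6, d:2, e:6, f:2, g:4, h:2, i:4, j:7, k:2
Vertices with odd degree: a, j. An Eulerian circuit requires all degrees even.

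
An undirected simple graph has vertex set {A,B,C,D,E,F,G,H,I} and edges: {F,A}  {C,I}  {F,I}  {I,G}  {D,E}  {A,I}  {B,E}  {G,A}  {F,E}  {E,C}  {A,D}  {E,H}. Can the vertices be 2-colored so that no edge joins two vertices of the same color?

The cycle F-A-I-F has length 3, which is odd, so the graph is not bipartite.

No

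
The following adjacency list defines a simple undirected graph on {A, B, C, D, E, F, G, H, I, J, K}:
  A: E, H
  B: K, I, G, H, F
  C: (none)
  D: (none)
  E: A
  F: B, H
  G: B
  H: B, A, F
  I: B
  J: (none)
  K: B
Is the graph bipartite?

F-H-B-F is an odd cycle (length 3), and a bipartite graph can contain only even cycles.

No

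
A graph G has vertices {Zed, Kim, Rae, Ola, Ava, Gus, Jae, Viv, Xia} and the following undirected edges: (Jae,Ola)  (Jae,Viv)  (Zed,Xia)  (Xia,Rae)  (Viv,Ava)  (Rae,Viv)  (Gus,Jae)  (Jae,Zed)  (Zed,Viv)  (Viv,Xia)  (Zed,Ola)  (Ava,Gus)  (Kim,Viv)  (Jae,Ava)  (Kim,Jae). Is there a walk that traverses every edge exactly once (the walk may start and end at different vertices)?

Degrees: Zed:4, Kim:2, Rae:2, Ola:2, Ava:3, Gus:2, Jae:6, Viv:6, Xia:3
Odd-degree vertices: Ava, Xia (2 total).
The non-isolated vertices are connected and exactly 2 have odd degree, so an Eulerian trail exists (from Ava to Xia).

Yes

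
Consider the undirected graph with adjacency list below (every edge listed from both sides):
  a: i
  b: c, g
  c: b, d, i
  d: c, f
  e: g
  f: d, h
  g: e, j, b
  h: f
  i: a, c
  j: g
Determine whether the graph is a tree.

Yes

|V| = 10, |E| = 9.
It is connected with exactly 9 edges, hence acyclic — it is a tree.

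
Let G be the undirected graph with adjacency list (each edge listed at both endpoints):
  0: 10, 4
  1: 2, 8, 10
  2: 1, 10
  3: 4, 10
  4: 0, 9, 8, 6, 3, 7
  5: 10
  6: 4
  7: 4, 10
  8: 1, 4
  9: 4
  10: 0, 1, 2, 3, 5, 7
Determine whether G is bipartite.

No

The cycle 2-1-10-2 has length 3, which is odd, so the graph is not bipartite.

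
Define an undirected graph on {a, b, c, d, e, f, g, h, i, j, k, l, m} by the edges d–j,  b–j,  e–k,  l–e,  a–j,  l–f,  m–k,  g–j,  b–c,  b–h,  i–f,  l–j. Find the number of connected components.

Component: {a, b, c, d, e, f, g, h, i, j, k, l, m}

1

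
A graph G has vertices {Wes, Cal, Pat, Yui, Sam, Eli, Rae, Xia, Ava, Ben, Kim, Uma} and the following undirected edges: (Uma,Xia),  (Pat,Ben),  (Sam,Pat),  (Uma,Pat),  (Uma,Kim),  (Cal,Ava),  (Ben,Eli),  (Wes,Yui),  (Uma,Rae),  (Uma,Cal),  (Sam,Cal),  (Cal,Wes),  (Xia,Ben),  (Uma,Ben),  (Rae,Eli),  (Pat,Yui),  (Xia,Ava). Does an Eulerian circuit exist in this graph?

No

Degrees: Wes:2, Cal:4, Pat:4, Yui:2, Sam:2, Eli:2, Rae:2, Xia:3, Ava:2, Ben:4, Kim:1, Uma:6
Vertices with odd degree: Xia, Kim. An Eulerian circuit requires all degrees even.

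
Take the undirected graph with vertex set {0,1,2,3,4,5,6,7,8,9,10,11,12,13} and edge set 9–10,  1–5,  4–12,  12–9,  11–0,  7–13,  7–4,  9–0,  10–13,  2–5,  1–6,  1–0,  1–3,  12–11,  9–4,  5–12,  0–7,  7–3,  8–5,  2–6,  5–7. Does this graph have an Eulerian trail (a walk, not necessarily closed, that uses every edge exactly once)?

Degrees: 0:4, 1:4, 2:2, 3:2, 4:3, 5:5, 6:2, 7:5, 8:1, 9:4, 10:2, 11:2, 12:4, 13:2
Odd-degree vertices: 4, 5, 7, 8 (4 total).
With 4 odd-degree vertices (more than two), no single trail can use every edge.

No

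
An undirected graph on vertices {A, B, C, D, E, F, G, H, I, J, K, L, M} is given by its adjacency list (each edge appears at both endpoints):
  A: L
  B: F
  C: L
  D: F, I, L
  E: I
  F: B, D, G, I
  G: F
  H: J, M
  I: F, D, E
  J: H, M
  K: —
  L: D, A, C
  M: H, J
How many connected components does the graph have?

Component: {K}
Component: {H, J, M}
Component: {A, B, C, D, E, F, G, I, L}

3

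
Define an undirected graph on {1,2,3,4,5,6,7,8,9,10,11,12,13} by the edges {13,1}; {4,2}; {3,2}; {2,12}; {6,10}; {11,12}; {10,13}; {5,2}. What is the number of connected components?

5

Component: {7}
Component: {8}
Component: {9}
Component: {1, 6, 10, 13}
Component: {2, 3, 4, 5, 11, 12}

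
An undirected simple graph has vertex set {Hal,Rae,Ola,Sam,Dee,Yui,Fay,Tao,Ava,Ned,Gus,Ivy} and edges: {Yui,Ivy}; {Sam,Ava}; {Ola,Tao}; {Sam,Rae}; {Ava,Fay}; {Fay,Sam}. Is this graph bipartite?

The cycle Fay-Sam-Ava-Fay has length 3, which is odd, so the graph is not bipartite.

No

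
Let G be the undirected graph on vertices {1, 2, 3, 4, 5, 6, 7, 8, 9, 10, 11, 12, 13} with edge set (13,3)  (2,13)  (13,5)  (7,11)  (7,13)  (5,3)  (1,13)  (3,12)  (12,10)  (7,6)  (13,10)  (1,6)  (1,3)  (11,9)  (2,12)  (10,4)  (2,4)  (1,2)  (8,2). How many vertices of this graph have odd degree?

Degrees: 1:4, 2:5, 3:4, 4:2, 5:2, 6:2, 7:3, 8:1, 9:1, 10:3, 11:2, 12:3, 13:6
Odd-degree vertices: 2, 7, 8, 9, 10, 12.

6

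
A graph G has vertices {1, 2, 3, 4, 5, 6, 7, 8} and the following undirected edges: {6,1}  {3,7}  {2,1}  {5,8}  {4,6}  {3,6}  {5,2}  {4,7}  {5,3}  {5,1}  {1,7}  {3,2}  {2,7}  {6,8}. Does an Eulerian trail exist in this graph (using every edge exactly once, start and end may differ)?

Degrees: 1:4, 2:4, 3:4, 4:2, 5:4, 6:4, 7:4, 8:2
Odd-degree vertices: none (0 total).
With 0 odd-degree vertices and all edges in one connected piece, an Eulerian trail exists.

Yes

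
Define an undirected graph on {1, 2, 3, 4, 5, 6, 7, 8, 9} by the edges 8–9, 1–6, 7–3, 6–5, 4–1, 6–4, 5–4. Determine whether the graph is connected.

No

Component: {2}
Component: {3, 7}
Component: {8, 9}
Component: {1, 4, 5, 6}
There are 4 separate components, so the graph is not connected.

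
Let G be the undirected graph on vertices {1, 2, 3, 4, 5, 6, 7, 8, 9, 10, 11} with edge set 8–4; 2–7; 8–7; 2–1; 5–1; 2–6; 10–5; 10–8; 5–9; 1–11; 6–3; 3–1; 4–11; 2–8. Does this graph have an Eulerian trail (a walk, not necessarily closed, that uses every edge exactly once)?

Degrees: 1:4, 2:4, 3:2, 4:2, 5:3, 6:2, 7:2, 8:4, 9:1, 10:2, 11:2
Odd-degree vertices: 5, 9 (2 total).
With 2 odd-degree vertices and all edges in one connected piece, an Eulerian trail exists (from 5 to 9).

Yes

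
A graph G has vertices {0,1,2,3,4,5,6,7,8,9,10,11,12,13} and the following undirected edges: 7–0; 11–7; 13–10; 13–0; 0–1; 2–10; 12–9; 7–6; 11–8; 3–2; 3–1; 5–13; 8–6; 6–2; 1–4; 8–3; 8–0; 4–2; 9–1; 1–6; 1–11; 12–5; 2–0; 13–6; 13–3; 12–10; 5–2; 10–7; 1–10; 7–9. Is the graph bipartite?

Color {1, 2, 7, 8, 12, 13} black and {0, 3, 4, 5, 6, 9, 10, 11} white. No edge joins two same-colored vertices, so the graph is bipartite.

Yes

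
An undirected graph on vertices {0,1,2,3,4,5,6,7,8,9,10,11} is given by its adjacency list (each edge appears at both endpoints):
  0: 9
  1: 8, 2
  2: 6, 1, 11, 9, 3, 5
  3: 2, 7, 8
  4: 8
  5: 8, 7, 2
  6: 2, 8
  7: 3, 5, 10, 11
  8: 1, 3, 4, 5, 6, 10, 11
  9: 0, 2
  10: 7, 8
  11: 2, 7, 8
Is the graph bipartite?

Partition the vertices as {1, 3, 4, 5, 6, 9, 10, 11} vs {0, 2, 7, 8}. Each listed edge has one endpoint in each part, so the graph is bipartite.

Yes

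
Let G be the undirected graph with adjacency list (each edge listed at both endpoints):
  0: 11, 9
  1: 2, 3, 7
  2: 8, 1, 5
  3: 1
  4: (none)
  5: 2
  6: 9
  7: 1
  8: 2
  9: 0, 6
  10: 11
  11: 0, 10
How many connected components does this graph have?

3

Component: {4}
Component: {0, 6, 9, 10, 11}
Component: {1, 2, 3, 5, 7, 8}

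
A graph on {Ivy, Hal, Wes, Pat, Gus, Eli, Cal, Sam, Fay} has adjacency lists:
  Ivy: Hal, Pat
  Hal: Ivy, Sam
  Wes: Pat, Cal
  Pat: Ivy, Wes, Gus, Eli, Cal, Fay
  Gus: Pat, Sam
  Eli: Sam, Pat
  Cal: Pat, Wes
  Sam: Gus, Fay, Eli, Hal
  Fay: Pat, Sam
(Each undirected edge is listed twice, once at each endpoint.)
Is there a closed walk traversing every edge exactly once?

Degrees: Ivy:2, Hal:2, Wes:2, Pat:6, Gus:2, Eli:2, Cal:2, Sam:4, Fay:2
Every vertex has even degree and the edges form a single connected piece, so an Eulerian circuit exists.

Yes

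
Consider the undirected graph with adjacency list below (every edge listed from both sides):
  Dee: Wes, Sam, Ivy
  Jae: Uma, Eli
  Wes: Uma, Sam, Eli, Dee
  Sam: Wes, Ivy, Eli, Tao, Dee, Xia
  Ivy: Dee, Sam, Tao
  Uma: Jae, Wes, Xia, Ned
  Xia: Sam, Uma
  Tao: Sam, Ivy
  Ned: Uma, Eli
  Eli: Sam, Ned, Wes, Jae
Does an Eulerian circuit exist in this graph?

No

Degrees: Dee:3, Jae:2, Wes:4, Sam:6, Ivy:3, Uma:4, Xia:2, Tao:2, Ned:2, Eli:4
Vertices with odd degree: Dee, Ivy. An Eulerian circuit requires all degrees even.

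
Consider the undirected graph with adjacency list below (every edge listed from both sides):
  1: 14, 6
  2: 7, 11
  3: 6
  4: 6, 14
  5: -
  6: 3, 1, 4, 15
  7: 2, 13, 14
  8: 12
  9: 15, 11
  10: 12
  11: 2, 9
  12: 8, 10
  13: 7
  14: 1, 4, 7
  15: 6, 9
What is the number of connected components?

3

Component: {5}
Component: {8, 10, 12}
Component: {1, 2, 3, 4, 6, 7, 9, 11, 13, 14, 15}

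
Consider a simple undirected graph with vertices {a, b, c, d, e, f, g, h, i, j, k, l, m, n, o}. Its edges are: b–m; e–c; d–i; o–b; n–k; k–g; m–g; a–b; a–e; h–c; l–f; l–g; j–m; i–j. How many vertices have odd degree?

Degrees: a:2, b:3, c:2, d:1, e:2, f:1, g:3, h:1, i:2, j:2, k:2, l:2, m:3, n:1, o:1
Odd-degree vertices: b, d, f, g, h, m, n, o.

8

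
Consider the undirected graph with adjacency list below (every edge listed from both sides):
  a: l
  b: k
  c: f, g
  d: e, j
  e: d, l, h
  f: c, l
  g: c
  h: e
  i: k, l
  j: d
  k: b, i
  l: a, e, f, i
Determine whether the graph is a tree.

Yes

|V| = 12, |E| = 11.
It is connected with exactly 11 edges, hence acyclic — it is a tree.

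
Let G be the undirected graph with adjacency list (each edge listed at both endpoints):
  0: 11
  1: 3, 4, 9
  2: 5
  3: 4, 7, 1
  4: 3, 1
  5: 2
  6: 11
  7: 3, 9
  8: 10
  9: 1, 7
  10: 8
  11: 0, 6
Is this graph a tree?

|V| = 12, |E| = 10.
It splits into 4 components, so it cannot be a tree.

No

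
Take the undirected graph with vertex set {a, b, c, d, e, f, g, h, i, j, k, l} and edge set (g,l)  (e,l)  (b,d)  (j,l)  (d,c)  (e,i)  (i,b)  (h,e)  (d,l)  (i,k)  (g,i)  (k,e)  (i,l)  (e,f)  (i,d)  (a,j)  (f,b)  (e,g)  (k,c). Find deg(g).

3

Neighbors of g: e, i, l.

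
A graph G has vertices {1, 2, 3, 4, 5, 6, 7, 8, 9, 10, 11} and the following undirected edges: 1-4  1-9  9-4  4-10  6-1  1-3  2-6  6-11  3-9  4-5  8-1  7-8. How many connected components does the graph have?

1

Component: {1, 2, 3, 4, 5, 6, 7, 8, 9, 10, 11}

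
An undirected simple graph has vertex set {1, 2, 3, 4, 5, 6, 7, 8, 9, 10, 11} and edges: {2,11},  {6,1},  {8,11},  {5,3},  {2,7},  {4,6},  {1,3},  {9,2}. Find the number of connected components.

3

Component: {10}
Component: {1, 3, 4, 5, 6}
Component: {2, 7, 8, 9, 11}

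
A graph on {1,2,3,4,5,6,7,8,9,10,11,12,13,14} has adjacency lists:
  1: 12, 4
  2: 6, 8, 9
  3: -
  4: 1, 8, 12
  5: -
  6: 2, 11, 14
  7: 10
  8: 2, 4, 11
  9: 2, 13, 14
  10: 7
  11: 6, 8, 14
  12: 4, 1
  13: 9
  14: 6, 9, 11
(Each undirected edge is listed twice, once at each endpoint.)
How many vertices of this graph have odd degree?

Degrees: 1:2, 2:3, 3:0, 4:3, 5:0, 6:3, 7:1, 8:3, 9:3, 10:1, 11:3, 12:2, 13:1, 14:3
Odd-degree vertices: 2, 4, 6, 7, 8, 9, 10, 11, 13, 14.

10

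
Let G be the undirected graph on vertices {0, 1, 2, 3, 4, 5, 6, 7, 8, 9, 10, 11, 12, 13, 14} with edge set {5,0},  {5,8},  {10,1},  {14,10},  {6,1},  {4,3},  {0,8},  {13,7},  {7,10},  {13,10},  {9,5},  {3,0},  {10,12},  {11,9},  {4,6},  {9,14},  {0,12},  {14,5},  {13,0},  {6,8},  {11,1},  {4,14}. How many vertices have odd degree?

8

Degrees: 0:5, 1:3, 2:0, 3:2, 4:3, 5:4, 6:3, 7:2, 8:3, 9:3, 10:5, 11:2, 12:2, 13:3, 14:4
Odd-degree vertices: 0, 1, 4, 6, 8, 9, 10, 13.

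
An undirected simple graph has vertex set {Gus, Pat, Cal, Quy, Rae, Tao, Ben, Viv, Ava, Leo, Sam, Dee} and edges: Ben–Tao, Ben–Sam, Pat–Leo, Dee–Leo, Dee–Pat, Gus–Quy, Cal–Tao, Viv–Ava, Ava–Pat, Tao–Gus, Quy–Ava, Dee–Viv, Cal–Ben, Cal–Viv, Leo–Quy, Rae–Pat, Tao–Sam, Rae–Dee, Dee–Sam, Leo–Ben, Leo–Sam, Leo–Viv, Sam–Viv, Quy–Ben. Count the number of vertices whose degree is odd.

Degrees: Gus:2, Pat:4, Cal:3, Quy:4, Rae:2, Tao:4, Ben:5, Viv:5, Ava:3, Leo:6, Sam:5, Dee:5
Odd-degree vertices: Cal, Ben, Viv, Ava, Sam, Dee.

6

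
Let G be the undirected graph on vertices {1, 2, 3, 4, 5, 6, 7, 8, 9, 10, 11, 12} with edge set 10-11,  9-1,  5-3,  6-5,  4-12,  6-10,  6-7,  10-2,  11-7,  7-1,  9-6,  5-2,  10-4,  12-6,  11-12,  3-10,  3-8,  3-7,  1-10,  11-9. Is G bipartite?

Yes

A valid 2-coloring puts {5, 7, 8, 9, 10, 12} on one side and {1, 2, 3, 4, 6, 11} on the other; every edge crosses between the two sides.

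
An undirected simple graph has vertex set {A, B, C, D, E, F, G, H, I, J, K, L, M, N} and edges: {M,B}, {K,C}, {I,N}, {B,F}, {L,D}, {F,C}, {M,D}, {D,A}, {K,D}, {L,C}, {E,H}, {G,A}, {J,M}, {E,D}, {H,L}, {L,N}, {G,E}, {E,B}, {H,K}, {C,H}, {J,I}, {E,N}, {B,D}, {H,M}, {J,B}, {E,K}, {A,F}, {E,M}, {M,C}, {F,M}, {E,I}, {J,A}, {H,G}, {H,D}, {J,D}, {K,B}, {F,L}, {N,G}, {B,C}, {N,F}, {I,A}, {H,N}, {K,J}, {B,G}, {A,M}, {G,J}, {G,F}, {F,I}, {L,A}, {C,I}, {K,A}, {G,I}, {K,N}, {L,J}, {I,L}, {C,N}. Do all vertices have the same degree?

Degrees: A:8, B:8, C:8, D:8, E:8, F:8, G:8, H:8, I:8, J:8, K:8, L:8, M:8, N:8
Every vertex has degree 8, so the graph is 8-regular.

Yes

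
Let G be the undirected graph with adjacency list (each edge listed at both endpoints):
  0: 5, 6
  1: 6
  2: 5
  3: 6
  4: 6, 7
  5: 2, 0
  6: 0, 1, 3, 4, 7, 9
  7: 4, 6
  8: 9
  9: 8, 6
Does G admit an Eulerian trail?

No

Degrees: 0:2, 1:1, 2:1, 3:1, 4:2, 5:2, 6:6, 7:2, 8:1, 9:2
Odd-degree vertices: 1, 2, 3, 8 (4 total).
An Eulerian trail requires 0 or 2 odd-degree vertices; here there are 4.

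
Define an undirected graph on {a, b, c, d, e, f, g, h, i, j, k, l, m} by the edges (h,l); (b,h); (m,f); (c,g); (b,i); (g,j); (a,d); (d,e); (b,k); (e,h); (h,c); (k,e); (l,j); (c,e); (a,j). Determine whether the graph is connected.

Component: {f, m}
Component: {a, b, c, d, e, g, h, i, j, k, l}
There are 2 separate components, so the graph is not connected.

No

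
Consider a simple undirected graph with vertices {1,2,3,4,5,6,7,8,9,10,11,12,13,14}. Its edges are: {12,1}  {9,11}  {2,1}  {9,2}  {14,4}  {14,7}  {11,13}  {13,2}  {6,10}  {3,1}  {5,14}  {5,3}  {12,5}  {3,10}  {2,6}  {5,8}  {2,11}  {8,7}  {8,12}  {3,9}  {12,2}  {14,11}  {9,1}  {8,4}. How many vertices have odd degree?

0

Degrees: 1:4, 2:6, 3:4, 4:2, 5:4, 6:2, 7:2, 8:4, 9:4, 10:2, 11:4, 12:4, 13:2, 14:4
Odd-degree vertices: none.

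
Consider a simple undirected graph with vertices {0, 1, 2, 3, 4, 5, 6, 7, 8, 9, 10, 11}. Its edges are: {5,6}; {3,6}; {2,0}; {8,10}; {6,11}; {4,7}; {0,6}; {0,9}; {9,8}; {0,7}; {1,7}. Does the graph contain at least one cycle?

No

The graph has 12 vertices, 11 edges, and 1 connected component.
Since 11 = 12 - 1, the graph is a forest and contains no cycle.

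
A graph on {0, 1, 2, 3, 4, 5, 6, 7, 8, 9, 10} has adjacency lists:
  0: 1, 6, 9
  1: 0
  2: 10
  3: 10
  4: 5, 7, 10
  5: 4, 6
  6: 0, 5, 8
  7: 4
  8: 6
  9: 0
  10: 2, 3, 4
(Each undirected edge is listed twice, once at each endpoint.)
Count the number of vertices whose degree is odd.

10

Degrees: 0:3, 1:1, 2:1, 3:1, 4:3, 5:2, 6:3, 7:1, 8:1, 9:1, 10:3
Odd-degree vertices: 0, 1, 2, 3, 4, 6, 7, 8, 9, 10.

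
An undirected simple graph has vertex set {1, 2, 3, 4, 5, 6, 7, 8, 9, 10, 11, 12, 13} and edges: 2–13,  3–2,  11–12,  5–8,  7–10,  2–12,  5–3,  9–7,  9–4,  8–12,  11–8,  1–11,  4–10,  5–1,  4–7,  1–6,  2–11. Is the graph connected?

Component: {4, 7, 9, 10}
Component: {1, 2, 3, 5, 6, 8, 11, 12, 13}
There are 2 separate components, so the graph is not connected.

No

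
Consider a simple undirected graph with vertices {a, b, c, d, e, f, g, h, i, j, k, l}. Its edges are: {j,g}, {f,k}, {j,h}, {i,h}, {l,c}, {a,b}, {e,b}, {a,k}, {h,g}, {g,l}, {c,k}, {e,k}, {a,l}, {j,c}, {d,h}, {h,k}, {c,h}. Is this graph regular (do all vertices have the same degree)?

No

Degrees: a:3, b:2, c:4, d:1, e:2, f:1, g:3, h:6, i:1, j:3, k:5, l:3
Vertex d has degree 1 while h has degree 6, so the graph is not regular.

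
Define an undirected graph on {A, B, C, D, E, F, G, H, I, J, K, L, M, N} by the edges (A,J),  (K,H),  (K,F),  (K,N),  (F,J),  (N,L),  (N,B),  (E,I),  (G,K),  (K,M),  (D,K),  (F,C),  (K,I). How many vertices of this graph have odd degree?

12

Degrees: A:1, B:1, C:1, D:1, E:1, F:3, G:1, H:1, I:2, J:2, K:7, L:1, M:1, N:3
Odd-degree vertices: A, B, C, D, E, F, G, H, K, L, M, N.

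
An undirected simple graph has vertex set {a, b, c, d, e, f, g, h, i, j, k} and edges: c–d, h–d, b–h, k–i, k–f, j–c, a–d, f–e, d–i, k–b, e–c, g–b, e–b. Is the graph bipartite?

No

i-d-h-b-k-i is an odd cycle (length 5), and a bipartite graph can contain only even cycles.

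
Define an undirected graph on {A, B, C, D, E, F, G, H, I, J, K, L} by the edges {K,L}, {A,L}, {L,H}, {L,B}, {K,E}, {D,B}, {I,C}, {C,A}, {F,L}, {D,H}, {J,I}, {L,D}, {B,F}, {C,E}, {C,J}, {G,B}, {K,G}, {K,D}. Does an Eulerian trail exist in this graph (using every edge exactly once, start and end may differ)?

Degrees: A:2, B:4, C:4, D:4, E:2, F:2, G:2, H:2, I:2, J:2, K:4, L:6
Odd-degree vertices: none (0 total).
The non-isolated vertices are connected and exactly 0 have odd degree, so an Eulerian trail exists.

Yes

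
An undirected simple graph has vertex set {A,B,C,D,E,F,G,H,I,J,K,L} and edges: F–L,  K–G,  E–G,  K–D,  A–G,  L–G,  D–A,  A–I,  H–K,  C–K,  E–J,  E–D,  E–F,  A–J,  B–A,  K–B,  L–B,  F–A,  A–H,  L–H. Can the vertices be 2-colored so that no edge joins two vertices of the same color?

A valid 2-coloring puts {B, C, D, F, G, H, I, J} on one side and {A, E, K, L} on the other; every edge crosses between the two sides.

Yes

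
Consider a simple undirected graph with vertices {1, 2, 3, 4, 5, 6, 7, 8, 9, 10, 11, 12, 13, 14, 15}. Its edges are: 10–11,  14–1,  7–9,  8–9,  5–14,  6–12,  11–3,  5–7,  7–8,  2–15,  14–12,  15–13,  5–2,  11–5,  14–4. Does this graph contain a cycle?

Yes

The graph has 15 vertices, 15 edges, and 1 connected component.
One cycle is 7-9-8-7.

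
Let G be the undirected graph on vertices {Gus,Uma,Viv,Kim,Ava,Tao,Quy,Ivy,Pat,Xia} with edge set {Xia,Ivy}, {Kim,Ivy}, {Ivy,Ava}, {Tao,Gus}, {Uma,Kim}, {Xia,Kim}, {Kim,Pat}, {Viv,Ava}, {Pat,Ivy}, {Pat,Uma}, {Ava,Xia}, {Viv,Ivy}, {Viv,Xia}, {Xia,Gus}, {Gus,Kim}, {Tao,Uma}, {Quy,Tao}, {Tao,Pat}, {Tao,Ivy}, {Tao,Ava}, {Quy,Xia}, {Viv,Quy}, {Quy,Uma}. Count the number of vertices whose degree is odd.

2

Degrees: Gus:3, Uma:4, Viv:4, Kim:5, Ava:4, Tao:6, Quy:4, Ivy:6, Pat:4, Xia:6
Odd-degree vertices: Gus, Kim.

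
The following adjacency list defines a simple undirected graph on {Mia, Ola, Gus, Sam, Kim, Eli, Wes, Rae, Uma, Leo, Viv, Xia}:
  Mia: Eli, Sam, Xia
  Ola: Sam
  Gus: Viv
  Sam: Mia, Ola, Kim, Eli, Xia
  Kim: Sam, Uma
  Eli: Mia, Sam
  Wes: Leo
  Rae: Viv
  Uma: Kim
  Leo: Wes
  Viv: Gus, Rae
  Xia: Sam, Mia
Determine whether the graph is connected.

Component: {Wes, Leo}
Component: {Gus, Rae, Viv}
Component: {Mia, Ola, Sam, Kim, Eli, Uma, Xia}
There are 3 separate components, so the graph is not connected.

No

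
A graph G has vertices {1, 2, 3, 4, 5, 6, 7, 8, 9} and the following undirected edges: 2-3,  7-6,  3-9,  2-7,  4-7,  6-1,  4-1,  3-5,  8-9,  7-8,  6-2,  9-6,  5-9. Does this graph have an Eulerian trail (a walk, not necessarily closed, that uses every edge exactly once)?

Degrees: 1:2, 2:3, 3:3, 4:2, 5:2, 6:4, 7:4, 8:2, 9:4
Odd-degree vertices: 2, 3 (2 total).
With 2 odd-degree vertices and all edges in one connected piece, an Eulerian trail exists (from 2 to 3).

Yes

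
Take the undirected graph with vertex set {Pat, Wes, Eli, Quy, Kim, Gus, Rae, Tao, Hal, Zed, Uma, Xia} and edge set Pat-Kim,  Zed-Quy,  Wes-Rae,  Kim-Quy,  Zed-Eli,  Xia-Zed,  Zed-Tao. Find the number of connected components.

5

Component: {Gus}
Component: {Hal}
Component: {Uma}
Component: {Wes, Rae}
Component: {Pat, Eli, Quy, Kim, Tao, Zed, Xia}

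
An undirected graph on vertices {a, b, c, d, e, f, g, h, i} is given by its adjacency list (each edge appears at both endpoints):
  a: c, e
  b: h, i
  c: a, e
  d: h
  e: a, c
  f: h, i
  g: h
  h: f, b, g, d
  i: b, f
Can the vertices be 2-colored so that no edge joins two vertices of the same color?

The cycle c-a-e-c has length 3, which is odd, so the graph is not bipartite.

No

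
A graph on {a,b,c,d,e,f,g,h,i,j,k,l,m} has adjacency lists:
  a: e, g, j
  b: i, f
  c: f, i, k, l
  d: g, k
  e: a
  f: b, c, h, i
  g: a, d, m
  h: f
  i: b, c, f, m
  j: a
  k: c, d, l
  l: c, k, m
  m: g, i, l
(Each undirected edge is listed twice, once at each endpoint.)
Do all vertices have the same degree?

No

Degrees: a:3, b:2, c:4, d:2, e:1, f:4, g:3, h:1, i:4, j:1, k:3, l:3, m:3
Degrees are not all equal (e.g. deg(e)=1 but deg(c)=4); not regular.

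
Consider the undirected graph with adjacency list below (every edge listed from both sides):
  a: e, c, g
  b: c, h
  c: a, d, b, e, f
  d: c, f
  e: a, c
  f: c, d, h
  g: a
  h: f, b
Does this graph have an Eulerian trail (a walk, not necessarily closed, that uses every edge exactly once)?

No

Degrees: a:3, b:2, c:5, d:2, e:2, f:3, g:1, h:2
Odd-degree vertices: a, c, f, g (4 total).
With 4 odd-degree vertices (more than two), no single trail can use every edge.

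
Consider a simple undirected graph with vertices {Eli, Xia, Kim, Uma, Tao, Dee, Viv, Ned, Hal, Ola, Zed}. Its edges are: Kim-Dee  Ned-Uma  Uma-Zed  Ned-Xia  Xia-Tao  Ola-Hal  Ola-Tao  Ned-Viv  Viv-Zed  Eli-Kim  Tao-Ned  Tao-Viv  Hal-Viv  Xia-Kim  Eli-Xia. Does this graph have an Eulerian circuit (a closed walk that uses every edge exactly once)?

Degrees: Eli:2, Xia:4, Kim:3, Uma:2, Tao:4, Dee:1, Viv:4, Ned:4, Hal:2, Ola:2, Zed:2
Kim, Dee have odd degree; an Eulerian circuit needs every degree to be even, so none exists.

No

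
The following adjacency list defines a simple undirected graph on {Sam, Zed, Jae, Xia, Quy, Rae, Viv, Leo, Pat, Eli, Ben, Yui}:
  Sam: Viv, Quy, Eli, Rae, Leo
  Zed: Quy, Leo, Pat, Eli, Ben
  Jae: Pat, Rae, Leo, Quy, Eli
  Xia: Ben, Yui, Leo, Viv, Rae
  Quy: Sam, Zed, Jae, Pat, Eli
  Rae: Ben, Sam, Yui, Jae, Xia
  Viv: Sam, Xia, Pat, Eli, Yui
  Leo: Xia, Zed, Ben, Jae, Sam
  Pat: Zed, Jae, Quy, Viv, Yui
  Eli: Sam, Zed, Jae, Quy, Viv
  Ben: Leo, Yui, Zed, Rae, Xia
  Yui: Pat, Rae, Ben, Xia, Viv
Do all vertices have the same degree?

Yes

Degrees: Sam:5, Zed:5, Jae:5, Xia:5, Quy:5, Rae:5, Viv:5, Leo:5, Pat:5, Eli:5, Ben:5, Yui:5
All degrees equal 5; the graph is regular.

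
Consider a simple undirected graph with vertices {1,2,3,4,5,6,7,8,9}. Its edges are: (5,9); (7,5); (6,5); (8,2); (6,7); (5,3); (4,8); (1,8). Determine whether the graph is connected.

No

Component: {1, 2, 4, 8}
Component: {3, 5, 6, 7, 9}
There are 2 separate components, so the graph is not connected.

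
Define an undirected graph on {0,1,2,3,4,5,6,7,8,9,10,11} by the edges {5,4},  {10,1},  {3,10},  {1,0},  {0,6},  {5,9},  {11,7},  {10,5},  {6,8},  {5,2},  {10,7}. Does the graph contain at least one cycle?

No

The graph has 12 vertices, 11 edges, and 1 connected component.
Since 11 = 12 - 1, the graph is a forest and contains no cycle.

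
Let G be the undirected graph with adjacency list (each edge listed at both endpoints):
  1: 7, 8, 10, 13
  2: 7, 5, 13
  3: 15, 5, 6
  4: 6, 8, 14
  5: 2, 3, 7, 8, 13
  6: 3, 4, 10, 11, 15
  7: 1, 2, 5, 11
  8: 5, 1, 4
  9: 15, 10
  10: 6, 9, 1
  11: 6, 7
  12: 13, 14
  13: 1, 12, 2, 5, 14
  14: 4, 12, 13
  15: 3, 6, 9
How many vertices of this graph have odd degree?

10

Degrees: 1:4, 2:3, 3:3, 4:3, 5:5, 6:5, 7:4, 8:3, 9:2, 10:3, 11:2, 12:2, 13:5, 14:3, 15:3
Odd-degree vertices: 2, 3, 4, 5, 6, 8, 10, 13, 14, 15.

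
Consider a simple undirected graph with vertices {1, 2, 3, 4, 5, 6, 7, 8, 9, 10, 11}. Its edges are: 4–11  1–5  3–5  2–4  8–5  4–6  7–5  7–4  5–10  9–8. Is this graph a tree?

Yes

The graph has 11 vertices and 10 edges.
Connected and |E| = |V| - 1, which characterizes a tree.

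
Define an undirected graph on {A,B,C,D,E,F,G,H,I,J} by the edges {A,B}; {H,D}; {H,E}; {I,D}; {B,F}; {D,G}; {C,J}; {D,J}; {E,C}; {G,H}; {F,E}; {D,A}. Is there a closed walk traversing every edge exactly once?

No

Degrees: A:2, B:2, C:2, D:5, E:3, F:2, G:2, H:3, I:1, J:2
Vertices with odd degree: D, E, H, I. An Eulerian circuit requires all degrees even.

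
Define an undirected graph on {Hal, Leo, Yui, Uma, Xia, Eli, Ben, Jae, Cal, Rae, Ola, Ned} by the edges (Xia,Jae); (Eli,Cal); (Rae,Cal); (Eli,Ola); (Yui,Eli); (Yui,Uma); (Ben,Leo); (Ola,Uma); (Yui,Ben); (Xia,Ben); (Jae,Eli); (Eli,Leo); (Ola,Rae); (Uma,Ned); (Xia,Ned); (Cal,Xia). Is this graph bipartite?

Xia-Ben-Leo-Eli-Ola-Uma-Ned-Xia is an odd cycle (length 7), and a bipartite graph can contain only even cycles.

No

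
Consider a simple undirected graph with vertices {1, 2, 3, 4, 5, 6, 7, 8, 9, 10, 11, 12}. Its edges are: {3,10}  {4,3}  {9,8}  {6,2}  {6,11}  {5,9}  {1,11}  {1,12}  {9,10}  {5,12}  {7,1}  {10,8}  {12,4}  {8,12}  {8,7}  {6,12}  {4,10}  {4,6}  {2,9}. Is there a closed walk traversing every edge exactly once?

No

Degrees: 1:3, 2:2, 3:2, 4:4, 5:2, 6:4, 7:2, 8:4, 9:4, 10:4, 11:2, 12:5
Vertices with odd degree: 1, 12. An Eulerian circuit requires all degrees even.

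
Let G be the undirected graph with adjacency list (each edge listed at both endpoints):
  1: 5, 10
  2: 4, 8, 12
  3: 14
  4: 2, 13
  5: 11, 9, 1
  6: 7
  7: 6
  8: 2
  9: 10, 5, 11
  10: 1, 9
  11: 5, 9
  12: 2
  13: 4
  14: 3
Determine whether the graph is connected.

Component: {3, 14}
Component: {6, 7}
Component: {1, 5, 9, 10, 11}
Component: {2, 4, 8, 12, 13}
No edge joins these 4 groups, so the graph is disconnected.

No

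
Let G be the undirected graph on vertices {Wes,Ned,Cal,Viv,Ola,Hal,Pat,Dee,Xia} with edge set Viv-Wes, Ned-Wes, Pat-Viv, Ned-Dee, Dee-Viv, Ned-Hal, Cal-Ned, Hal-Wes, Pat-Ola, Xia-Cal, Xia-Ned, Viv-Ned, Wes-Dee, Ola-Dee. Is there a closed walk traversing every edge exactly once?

Degrees: Wes:4, Ned:6, Cal:2, Viv:4, Ola:2, Hal:2, Pat:2, Dee:4, Xia:2
All degrees are even and the non-isolated vertices are connected — an Eulerian circuit exists.

Yes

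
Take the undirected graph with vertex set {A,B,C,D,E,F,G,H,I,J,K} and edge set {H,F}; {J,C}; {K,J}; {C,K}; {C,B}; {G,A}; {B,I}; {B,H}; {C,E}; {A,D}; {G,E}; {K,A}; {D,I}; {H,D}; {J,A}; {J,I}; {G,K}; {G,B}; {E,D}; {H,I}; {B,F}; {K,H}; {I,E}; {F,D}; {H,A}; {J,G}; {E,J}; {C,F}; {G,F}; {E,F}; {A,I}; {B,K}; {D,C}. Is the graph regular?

Degrees: A:6, B:6, C:6, D:6, E:6, F:6, G:6, H:6, I:6, J:6, K:6
Every vertex has degree 6, so the graph is 6-regular.

Yes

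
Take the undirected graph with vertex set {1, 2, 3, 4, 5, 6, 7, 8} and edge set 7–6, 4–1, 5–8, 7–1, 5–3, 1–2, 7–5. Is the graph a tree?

The graph has 8 vertices and 7 edges.
Connected and |E| = |V| - 1, which characterizes a tree.

Yes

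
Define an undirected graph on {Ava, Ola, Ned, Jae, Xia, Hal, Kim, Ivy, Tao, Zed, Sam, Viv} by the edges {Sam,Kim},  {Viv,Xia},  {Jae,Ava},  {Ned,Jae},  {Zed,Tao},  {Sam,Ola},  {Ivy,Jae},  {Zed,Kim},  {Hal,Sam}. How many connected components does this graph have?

Component: {Xia, Viv}
Component: {Ava, Ned, Jae, Ivy}
Component: {Ola, Hal, Kim, Tao, Zed, Sam}

3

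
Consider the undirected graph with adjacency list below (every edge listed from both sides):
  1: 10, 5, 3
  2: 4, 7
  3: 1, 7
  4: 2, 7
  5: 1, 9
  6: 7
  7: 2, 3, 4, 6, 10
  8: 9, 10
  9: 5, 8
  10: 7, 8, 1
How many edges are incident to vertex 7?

5

Neighbors of 7: 2, 3, 4, 6, 10.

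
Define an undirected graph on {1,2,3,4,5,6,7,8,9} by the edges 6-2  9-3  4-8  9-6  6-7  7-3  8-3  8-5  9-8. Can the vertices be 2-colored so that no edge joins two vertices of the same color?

The cycle 3-8-9-3 has length 3, which is odd, so the graph is not bipartite.

No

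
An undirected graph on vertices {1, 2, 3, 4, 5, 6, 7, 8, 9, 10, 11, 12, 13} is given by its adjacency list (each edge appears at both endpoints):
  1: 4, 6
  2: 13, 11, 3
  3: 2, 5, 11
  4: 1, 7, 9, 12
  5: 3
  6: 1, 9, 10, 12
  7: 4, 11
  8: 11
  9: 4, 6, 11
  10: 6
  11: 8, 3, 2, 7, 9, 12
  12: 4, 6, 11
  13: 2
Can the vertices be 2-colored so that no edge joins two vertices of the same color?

The cycle 3-11-2-3 has length 3, which is odd, so the graph is not bipartite.

No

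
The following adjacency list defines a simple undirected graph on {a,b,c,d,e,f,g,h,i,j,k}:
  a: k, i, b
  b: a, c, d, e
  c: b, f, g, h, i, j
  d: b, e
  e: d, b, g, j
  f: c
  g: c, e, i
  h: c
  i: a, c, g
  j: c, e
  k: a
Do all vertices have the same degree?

No

Degrees: a:3, b:4, c:6, d:2, e:4, f:1, g:3, h:1, i:3, j:2, k:1
Vertex f has degree 1 while c has degree 6, so the graph is not regular.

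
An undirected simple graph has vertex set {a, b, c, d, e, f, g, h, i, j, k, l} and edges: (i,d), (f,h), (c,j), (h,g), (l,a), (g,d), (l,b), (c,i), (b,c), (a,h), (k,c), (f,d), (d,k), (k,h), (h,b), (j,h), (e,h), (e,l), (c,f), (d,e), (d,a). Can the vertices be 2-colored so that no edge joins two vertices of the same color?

A valid 2-coloring puts {c, d, h, l} on one side and {a, b, e, f, g, i, j, k} on the other; every edge crosses between the two sides.

Yes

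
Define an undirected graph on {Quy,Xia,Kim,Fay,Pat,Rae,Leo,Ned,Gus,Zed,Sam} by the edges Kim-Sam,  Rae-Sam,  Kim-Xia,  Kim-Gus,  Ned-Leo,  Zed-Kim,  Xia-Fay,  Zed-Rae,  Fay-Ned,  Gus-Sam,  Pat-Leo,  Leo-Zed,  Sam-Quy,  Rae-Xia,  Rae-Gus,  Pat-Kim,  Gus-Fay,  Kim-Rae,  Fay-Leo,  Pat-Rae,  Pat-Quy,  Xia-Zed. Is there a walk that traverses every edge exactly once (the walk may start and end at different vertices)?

Yes

Degrees: Quy:2, Xia:4, Kim:6, Fay:4, Pat:4, Rae:6, Leo:4, Ned:2, Gus:4, Zed:4, Sam:4
Odd-degree vertices: none (0 total).
The non-isolated vertices are connected and exactly 0 have odd degree, so an Eulerian trail exists.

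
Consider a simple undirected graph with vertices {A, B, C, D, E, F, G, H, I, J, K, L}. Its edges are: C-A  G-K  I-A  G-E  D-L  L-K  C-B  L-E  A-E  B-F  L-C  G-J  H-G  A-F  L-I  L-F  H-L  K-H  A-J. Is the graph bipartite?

The cycle K-H-L-K has length 3, which is odd, so the graph is not bipartite.

No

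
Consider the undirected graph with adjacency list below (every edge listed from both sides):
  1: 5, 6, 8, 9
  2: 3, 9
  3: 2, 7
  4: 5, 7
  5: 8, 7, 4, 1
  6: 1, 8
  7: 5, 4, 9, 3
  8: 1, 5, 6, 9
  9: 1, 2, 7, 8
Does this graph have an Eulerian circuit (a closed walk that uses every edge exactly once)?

Yes

Degrees: 1:4, 2:2, 3:2, 4:2, 5:4, 6:2, 7:4, 8:4, 9:4
All degrees are even and the non-isolated vertices are connected — an Eulerian circuit exists.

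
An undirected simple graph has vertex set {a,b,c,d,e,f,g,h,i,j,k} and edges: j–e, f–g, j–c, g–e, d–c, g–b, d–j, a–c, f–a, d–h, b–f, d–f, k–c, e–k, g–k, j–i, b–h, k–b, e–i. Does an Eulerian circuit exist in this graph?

Degrees: a:2, b:4, c:4, d:4, e:4, f:4, g:4, h:2, i:2, j:4, k:4
Every vertex has even degree and the edges form a single connected piece, so an Eulerian circuit exists.

Yes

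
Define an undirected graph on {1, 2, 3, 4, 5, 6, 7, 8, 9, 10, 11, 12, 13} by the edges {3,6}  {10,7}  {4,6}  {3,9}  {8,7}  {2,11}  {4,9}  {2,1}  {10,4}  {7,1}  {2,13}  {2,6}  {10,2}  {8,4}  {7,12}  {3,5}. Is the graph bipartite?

Partition the vertices as {2, 3, 4, 7} vs {1, 5, 6, 8, 9, 10, 11, 12, 13}. Each listed edge has one endpoint in each part, so the graph is bipartite.

Yes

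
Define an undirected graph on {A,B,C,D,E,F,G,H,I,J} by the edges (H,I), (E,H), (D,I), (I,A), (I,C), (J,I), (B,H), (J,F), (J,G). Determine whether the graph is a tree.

Yes

The graph has 10 vertices and 9 edges.
It is connected with exactly 9 edges, hence acyclic — it is a tree.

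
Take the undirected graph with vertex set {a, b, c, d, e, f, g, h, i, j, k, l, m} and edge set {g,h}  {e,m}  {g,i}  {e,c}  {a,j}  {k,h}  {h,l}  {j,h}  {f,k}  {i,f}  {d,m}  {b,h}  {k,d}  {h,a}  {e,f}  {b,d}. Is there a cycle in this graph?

Yes

The graph has 13 vertices, 16 edges, and 1 connected component.
One cycle is k-f-e-m-d-k.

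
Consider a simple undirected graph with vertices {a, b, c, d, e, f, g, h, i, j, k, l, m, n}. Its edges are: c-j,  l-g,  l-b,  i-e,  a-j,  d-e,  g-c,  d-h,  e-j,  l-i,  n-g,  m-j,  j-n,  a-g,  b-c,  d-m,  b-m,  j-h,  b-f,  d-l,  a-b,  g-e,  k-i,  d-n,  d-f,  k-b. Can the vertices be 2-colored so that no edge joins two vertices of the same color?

Color {b, d, g, i, j} black and {a, c, e, f, h, k, l, m, n} white. No edge joins two same-colored vertices, so the graph is bipartite.

Yes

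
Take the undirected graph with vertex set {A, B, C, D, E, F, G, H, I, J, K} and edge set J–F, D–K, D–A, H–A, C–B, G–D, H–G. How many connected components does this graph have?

5

Component: {E}
Component: {I}
Component: {B, C}
Component: {F, J}
Component: {A, D, G, H, K}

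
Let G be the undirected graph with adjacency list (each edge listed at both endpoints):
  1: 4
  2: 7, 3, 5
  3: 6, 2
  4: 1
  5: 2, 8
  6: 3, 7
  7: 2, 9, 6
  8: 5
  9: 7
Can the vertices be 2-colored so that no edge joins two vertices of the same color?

Yes

A valid 2-coloring puts {3, 4, 5, 7} on one side and {1, 2, 6, 8, 9} on the other; every edge crosses between the two sides.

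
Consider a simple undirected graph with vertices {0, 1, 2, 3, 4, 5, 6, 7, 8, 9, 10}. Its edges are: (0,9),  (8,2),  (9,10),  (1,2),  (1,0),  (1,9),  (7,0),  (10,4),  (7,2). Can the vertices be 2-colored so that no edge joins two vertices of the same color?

No

0-1-9-0 is an odd cycle (length 3), and a bipartite graph can contain only even cycles.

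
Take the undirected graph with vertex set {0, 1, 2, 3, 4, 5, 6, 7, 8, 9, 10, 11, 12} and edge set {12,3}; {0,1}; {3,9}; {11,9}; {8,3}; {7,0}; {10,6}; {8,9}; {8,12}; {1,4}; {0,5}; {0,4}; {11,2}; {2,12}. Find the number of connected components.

3

Component: {6, 10}
Component: {0, 1, 4, 5, 7}
Component: {2, 3, 8, 9, 11, 12}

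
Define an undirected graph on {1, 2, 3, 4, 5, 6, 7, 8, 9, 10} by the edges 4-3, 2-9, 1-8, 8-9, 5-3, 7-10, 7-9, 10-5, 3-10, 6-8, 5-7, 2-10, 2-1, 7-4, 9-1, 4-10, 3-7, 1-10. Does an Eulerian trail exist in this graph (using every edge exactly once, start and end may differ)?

No

Degrees: 1:4, 2:3, 3:4, 4:3, 5:3, 6:1, 7:5, 8:3, 9:4, 10:6
Odd-degree vertices: 2, 4, 5, 6, 7, 8 (6 total).
An Eulerian trail requires 0 or 2 odd-degree vertices; here there are 6.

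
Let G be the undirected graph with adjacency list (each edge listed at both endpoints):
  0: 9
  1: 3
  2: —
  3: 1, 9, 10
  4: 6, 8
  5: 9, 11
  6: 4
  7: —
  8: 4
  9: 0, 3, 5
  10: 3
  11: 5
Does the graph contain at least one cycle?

The graph has 12 vertices, 8 edges, and 4 connected components.
Since 8 = 12 - 4, the graph is a forest and contains no cycle.

No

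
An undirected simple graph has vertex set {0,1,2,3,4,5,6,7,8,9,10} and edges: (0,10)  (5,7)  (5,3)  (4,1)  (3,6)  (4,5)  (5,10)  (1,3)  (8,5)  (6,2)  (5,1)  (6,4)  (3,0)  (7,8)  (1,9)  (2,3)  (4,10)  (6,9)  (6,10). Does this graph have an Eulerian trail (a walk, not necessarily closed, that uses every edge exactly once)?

Yes

Degrees: 0:2, 1:4, 2:2, 3:5, 4:4, 5:6, 6:5, 7:2, 8:2, 9:2, 10:4
Odd-degree vertices: 3, 6 (2 total).
The non-isolated vertices are connected and exactly 2 have odd degree, so an Eulerian trail exists (from 3 to 6).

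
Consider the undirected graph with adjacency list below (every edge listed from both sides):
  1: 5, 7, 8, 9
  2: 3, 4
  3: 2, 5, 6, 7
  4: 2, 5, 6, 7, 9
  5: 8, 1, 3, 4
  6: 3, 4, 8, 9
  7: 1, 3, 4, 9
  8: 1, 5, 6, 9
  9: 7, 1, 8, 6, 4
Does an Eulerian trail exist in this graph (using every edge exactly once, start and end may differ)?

Yes

Degrees: 1:4, 2:2, 3:4, 4:5, 5:4, 6:4, 7:4, 8:4, 9:5
Odd-degree vertices: 4, 9 (2 total).
With 2 odd-degree vertices and all edges in one connected piece, an Eulerian trail exists (from 4 to 9).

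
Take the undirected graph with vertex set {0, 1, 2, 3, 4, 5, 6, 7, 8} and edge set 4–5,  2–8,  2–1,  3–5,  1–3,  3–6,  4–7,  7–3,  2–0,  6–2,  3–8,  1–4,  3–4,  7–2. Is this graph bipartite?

3-4-7-3 is an odd cycle (length 3), and a bipartite graph can contain only even cycles.

No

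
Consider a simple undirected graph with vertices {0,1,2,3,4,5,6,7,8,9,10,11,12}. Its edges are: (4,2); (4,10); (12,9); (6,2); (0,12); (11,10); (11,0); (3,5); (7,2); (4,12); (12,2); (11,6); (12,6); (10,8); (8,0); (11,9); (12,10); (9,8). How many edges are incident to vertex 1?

1 has no neighbors.

0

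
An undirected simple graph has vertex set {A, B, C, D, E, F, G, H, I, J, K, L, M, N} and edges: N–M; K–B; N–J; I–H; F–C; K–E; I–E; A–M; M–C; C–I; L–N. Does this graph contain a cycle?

|V| = 14, |E| = 11, number of components = 3.
Since 11 = 14 - 3, the graph is a forest and contains no cycle.

No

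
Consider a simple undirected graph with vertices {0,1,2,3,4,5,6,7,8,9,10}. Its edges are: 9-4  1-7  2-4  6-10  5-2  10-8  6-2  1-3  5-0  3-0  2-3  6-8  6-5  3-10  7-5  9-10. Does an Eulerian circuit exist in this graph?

Degrees: 0:2, 1:2, 2:4, 3:4, 4:2, 5:4, 6:4, 7:2, 8:2, 9:2, 10:4
Every vertex has even degree and the edges form a single connected piece, so an Eulerian circuit exists.

Yes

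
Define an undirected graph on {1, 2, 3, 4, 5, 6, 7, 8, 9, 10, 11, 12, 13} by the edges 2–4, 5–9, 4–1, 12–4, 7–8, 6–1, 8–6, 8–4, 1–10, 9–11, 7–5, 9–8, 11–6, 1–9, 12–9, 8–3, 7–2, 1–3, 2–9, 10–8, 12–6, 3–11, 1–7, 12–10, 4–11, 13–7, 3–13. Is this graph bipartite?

Yes

Partition the vertices as {3, 4, 6, 7, 9, 10} vs {1, 2, 5, 8, 11, 12, 13}. Each listed edge has one endpoint in each part, so the graph is bipartite.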